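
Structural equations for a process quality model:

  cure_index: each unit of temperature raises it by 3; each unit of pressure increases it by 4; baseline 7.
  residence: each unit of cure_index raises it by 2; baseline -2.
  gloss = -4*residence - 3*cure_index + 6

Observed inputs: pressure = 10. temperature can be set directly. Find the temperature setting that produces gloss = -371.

temperature = -4

Substituting into the cure_index equation gives cure_index = 3*temperature + 47.
Substituting into the residence equation gives residence = 6*temperature + 92.
Substituting into the gloss equation gives gloss = -33*temperature - 503.
Solve -33*temperature - 503 = -371: temperature = (-371 + 503) / -33 = -4.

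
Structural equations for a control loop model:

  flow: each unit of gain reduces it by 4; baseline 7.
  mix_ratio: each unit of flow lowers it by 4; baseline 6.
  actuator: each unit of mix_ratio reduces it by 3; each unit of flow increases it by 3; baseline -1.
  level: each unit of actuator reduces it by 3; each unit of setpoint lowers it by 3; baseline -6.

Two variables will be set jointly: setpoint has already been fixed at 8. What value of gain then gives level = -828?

gain = -3

With setpoint held at 8:
Substituting into the mix_ratio equation gives mix_ratio = 16*gain - 22.
Substituting into the actuator equation gives actuator = -60*gain + 86.
This gives level = 180*gain - 288.
Solve 180*gain - 288 = -828: gain = (-828 + 288) / 180 = -3.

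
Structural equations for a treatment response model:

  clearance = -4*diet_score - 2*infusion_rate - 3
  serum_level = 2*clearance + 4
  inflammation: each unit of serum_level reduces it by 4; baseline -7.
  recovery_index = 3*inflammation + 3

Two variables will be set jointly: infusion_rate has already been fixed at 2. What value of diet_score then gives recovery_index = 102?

diet_score = 0

With infusion_rate held at 2:
Substituting into the clearance equation gives clearance = -4*diet_score - 7.
Substituting into the serum_level equation gives serum_level = -8*diet_score - 10.
This gives inflammation = 32*diet_score + 33.
So recovery_index = 96*diet_score + 102.
Solve 96*diet_score + 102 = 102: diet_score = (102 - 102) / 96 = 0.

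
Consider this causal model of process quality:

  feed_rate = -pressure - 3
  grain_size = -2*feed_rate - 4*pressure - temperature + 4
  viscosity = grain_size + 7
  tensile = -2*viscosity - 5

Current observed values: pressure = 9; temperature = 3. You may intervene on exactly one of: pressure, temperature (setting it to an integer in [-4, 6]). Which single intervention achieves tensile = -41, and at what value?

Intervening on pressure: with other inputs at their observed values, tensile = 4*pressure - 33. Solving for -41 gives pressure = -2, within [-4, 6].
Intervening on temperature: tensile = 2*temperature - 3. Reaching -41 requires temperature = -19, outside [-4, 6].

set pressure = -2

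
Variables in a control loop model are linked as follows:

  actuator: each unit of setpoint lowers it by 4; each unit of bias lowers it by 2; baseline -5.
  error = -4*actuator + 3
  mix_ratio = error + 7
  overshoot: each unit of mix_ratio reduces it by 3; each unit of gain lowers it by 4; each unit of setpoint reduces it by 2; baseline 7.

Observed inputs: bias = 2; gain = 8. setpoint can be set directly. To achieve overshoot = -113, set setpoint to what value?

Substituting into the actuator equation gives actuator = -4*setpoint - 9.
So error = 16*setpoint + 39.
Substituting into the mix_ratio equation gives mix_ratio = 16*setpoint + 46.
Substituting into the overshoot equation gives overshoot = -50*setpoint - 163.
Solve -50*setpoint - 163 = -113: setpoint = (-113 + 163) / -50 = -1.

setpoint = -1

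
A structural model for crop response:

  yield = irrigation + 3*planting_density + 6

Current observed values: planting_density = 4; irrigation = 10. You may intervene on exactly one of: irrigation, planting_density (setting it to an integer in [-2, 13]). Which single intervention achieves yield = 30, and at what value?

set irrigation = 12

Intervening on irrigation: with other inputs at their observed values, yield = irrigation + 18. Solving for 30 gives irrigation = 12, within [-2, 13].
Intervening on planting_density: yield = 3*planting_density + 16. Reaching 30 requires planting_density = 14/3, not an integer.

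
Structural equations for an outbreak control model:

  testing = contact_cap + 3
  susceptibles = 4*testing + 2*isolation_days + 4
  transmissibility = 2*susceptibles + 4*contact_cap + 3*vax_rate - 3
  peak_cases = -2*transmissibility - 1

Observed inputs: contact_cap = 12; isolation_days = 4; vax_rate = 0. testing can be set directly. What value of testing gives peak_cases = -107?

testing = -2

Intervening on testing fixes its value directly, overriding its dependence on contact_cap.
Substituting into the susceptibles equation gives susceptibles = 4*testing + 12.
Substituting into the transmissibility equation gives transmissibility = 8*testing + 69.
Substituting into the peak_cases equation gives peak_cases = -16*testing - 139.
Solve -16*testing - 139 = -107: testing = (-107 + 139) / -16 = -2.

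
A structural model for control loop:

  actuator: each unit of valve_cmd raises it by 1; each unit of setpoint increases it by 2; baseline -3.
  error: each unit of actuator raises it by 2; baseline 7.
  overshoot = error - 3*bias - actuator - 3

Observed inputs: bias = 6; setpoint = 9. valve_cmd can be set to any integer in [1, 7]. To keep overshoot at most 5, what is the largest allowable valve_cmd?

valve_cmd = 4

Substituting into the actuator equation gives actuator = valve_cmd + 15.
So error = 2*valve_cmd + 37.
Substituting into the overshoot equation gives overshoot = valve_cmd + 1.
Require valve_cmd + 1 ≤ 5, so valve_cmd ≤ 4.
The largest integer in [1, 7] satisfying this is 4.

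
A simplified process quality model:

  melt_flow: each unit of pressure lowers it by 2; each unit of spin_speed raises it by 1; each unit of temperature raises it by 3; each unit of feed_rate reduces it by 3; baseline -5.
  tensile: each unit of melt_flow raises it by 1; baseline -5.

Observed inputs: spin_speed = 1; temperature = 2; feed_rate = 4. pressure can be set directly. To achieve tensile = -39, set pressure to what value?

Substituting into the melt_flow equation gives melt_flow = -2*pressure - 10.
So tensile = -2*pressure - 15.
Solve -2*pressure - 15 = -39: pressure = (-39 + 15) / -2 = 12.

pressure = 12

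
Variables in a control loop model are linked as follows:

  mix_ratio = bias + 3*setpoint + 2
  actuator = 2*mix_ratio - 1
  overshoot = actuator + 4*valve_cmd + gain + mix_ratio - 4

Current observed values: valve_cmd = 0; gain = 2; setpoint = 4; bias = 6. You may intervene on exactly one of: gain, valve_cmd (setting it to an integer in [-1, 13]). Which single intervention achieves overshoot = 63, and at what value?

Intervening on gain: with other inputs at their observed values, overshoot = gain + 55. Solving for 63 gives gain = 8, within [-1, 13].
Intervening on valve_cmd: overshoot = 4*valve_cmd + 57. Reaching 63 requires valve_cmd = 3/2, not an integer.

set gain = 8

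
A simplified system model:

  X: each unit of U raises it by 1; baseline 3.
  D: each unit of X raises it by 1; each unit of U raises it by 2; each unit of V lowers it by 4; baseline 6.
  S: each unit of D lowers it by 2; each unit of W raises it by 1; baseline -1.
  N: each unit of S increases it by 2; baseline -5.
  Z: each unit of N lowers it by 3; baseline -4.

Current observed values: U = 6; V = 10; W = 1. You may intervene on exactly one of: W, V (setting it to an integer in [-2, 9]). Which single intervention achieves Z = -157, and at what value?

Intervening on W: with other inputs at their observed values, Z = -6*W - 139. Solving for -157 gives W = 3, within [-2, 9].
Intervening on V: Z = -48*V + 335. Reaching -157 requires V = 41/4, not an integer.

set W = 3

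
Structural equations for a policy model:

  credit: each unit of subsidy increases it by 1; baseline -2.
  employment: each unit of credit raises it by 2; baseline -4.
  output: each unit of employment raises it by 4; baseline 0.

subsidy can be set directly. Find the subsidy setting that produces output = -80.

Substituting into the employment equation gives employment = 2*subsidy - 8.
Substituting into the output equation gives output = 8*subsidy - 32.
Solve 8*subsidy - 32 = -80: subsidy = (-80 + 32) / 8 = -6.

subsidy = -6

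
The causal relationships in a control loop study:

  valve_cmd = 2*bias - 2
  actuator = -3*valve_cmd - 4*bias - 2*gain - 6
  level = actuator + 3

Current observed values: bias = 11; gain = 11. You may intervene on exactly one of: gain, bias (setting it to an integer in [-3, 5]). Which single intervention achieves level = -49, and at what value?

set bias = 3

Intervening on gain: level = -2*gain - 107. Reaching -49 requires gain = -29, outside [-3, 5].
Intervening on bias: with other inputs at their observed values, level = -10*bias - 19. Solving for -49 gives bias = 3, within [-3, 5].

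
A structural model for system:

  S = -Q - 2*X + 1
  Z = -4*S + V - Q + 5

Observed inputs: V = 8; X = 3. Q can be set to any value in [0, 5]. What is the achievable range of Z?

33 to 48

Substituting into the S equation gives S = -Q - 5.
Substituting into the Z equation gives Z = 3*Q + 33.
Linear in Q, so extremes are at the endpoints: Q = 0 gives Z = 33; Q = 5 gives Z = 48.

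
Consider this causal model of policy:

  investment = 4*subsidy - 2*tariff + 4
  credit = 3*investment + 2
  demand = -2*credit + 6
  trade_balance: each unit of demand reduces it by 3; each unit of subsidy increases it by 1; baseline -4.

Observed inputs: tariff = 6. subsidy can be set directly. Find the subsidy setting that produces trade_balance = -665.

Substituting into the investment equation gives investment = 4*subsidy - 8.
So credit = 12*subsidy - 22.
demand becomes -24*subsidy + 50.
Substituting into the trade_balance equation gives trade_balance = 73*subsidy - 154.
Solve 73*subsidy - 154 = -665: subsidy = (-665 + 154) / 73 = -7.

subsidy = -7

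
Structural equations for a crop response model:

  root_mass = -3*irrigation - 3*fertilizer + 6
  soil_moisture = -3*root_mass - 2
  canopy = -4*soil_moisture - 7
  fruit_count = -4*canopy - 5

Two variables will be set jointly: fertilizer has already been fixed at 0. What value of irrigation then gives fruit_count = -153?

irrigation = 1

With fertilizer held at 0:
Substituting into the root_mass equation gives root_mass = -3*irrigation + 6.
This gives soil_moisture = 9*irrigation - 20.
Substituting into the canopy equation gives canopy = -36*irrigation + 73.
Substituting into the fruit_count equation gives fruit_count = 144*irrigation - 297.
Solve 144*irrigation - 297 = -153: irrigation = (-153 + 297) / 144 = 1.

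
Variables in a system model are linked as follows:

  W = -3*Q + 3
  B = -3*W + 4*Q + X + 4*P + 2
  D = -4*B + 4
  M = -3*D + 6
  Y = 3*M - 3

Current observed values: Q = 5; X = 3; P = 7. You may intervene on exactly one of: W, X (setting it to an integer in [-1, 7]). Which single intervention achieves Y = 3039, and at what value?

Intervening on W: Y = -108*W + 1887. Reaching 3039 requires W = -32/3, not an integer.
Intervening on X: with other inputs at their observed values, Y = 36*X + 3075. Solving for 3039 gives X = -1, within [-1, 7].

set X = -1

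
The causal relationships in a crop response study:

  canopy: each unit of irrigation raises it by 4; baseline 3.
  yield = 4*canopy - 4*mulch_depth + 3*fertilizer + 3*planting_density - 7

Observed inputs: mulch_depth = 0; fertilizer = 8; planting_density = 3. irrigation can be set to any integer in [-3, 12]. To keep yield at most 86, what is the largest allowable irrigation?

Substituting into the yield equation gives yield = 16*irrigation + 38.
Require 16*irrigation + 38 ≤ 86, so irrigation ≤ 3.
The largest integer in [-3, 12] satisfying this is 3.

irrigation = 3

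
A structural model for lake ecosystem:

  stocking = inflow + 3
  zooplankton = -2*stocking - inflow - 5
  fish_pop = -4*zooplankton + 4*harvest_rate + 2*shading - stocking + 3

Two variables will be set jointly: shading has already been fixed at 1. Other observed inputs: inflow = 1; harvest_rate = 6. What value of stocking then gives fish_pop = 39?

stocking = -2

With shading held at 1:
Intervening on stocking fixes its value directly, overriding its dependence on inflow.
Substituting into the zooplankton equation gives zooplankton = -2*stocking - 6.
Substituting into the fish_pop equation gives fish_pop = 7*stocking + 53.
Solve 7*stocking + 53 = 39: stocking = (39 - 53) / 7 = -2.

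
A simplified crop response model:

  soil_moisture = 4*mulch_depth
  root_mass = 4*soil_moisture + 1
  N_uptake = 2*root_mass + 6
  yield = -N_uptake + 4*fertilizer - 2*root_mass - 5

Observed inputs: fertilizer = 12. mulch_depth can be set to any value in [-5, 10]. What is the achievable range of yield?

Substituting into the root_mass equation gives root_mass = 16*mulch_depth + 1.
Substituting into the N_uptake equation gives N_uptake = 32*mulch_depth + 8.
Substituting into the yield equation gives yield = -64*mulch_depth + 33.
Linear in mulch_depth, so extremes are at the endpoints: mulch_depth = -5 gives yield = 353; mulch_depth = 10 gives yield = -607.

-607 to 353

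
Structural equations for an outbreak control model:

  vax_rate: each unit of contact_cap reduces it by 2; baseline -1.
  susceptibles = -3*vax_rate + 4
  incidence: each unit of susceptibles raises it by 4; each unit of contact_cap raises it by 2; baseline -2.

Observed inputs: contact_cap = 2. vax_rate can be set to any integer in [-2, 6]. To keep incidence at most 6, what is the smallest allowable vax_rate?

vax_rate = 1

Intervening on vax_rate fixes its value directly, overriding its dependence on contact_cap.
Substituting into the incidence equation gives incidence = -12*vax_rate + 18.
Require -12*vax_rate + 18 ≤ 6, so vax_rate ≥ 1.
The smallest integer in [-2, 6] satisfying this is 1.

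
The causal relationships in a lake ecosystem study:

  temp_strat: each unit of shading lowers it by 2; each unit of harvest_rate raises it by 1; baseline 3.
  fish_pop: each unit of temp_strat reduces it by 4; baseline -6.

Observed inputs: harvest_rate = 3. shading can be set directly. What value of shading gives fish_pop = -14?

shading = 2

Substituting into the temp_strat equation gives temp_strat = -2*shading + 6.
This gives fish_pop = 8*shading - 30.
Solve 8*shading - 30 = -14: shading = (-14 + 30) / 8 = 2.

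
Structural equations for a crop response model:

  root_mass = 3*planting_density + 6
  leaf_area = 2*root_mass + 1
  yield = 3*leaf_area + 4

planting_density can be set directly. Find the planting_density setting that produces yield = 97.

planting_density = 3

Substituting into the leaf_area equation gives leaf_area = 6*planting_density + 13.
So yield = 18*planting_density + 43.
Solve 18*planting_density + 43 = 97: planting_density = (97 - 43) / 18 = 3.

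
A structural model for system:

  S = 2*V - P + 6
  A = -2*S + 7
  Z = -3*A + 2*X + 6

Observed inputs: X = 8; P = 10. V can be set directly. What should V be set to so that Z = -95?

Substituting into the S equation gives S = 2*V - 4.
Substituting into the A equation gives A = -4*V + 15.
Z becomes 12*V - 23.
Solve 12*V - 23 = -95: V = (-95 + 23) / 12 = -6.

V = -6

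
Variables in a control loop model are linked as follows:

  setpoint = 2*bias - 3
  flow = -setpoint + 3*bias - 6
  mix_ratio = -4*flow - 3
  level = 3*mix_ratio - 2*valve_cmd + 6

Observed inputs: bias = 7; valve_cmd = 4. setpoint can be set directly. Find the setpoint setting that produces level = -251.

setpoint = -5

Intervening on setpoint fixes its value directly, overriding its dependence on bias.
Substituting into the flow equation gives flow = -setpoint + 15.
Substituting into the mix_ratio equation gives mix_ratio = 4*setpoint - 63.
Substituting into the level equation gives level = 12*setpoint - 191.
Solve 12*setpoint - 191 = -251: setpoint = (-251 + 191) / 12 = -5.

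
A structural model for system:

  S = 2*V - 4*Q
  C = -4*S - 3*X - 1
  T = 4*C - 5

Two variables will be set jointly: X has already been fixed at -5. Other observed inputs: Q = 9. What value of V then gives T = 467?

V = 5

With X held at -5:
Substituting into the S equation gives S = 2*V - 36.
Substituting into the C equation gives C = -8*V + 158.
Substituting into the T equation gives T = -32*V + 627.
Solve -32*V + 627 = 467: V = (467 - 627) / -32 = 5.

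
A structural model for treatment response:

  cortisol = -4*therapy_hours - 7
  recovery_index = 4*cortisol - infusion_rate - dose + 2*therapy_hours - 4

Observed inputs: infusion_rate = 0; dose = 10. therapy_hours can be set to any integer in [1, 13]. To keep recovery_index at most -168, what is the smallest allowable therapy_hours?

Substituting into the recovery_index equation gives recovery_index = -14*therapy_hours - 42.
Require -14*therapy_hours - 42 ≤ -168, so therapy_hours ≥ 9.
The smallest integer in [1, 13] satisfying this is 9.

therapy_hours = 9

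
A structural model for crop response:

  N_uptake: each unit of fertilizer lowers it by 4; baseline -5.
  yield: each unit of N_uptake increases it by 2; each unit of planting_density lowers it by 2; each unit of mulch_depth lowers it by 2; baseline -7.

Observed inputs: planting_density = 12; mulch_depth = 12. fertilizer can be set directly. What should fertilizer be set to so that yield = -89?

Substituting into the yield equation gives yield = -8*fertilizer - 65.
Solve -8*fertilizer - 65 = -89: fertilizer = (-89 + 65) / -8 = 3.

fertilizer = 3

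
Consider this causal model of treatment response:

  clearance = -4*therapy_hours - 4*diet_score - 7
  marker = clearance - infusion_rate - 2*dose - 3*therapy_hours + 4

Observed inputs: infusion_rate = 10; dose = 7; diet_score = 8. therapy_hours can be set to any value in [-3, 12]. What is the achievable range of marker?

-143 to -38

Substituting into the clearance equation gives clearance = -4*therapy_hours - 39.
So marker = -7*therapy_hours - 59.
Linear in therapy_hours, so extremes are at the endpoints: therapy_hours = -3 gives marker = -38; therapy_hours = 12 gives marker = -143.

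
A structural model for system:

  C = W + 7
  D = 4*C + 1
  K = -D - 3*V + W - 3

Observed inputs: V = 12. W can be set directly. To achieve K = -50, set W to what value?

W = -6

Substituting into the D equation gives D = 4*W + 29.
Substituting into the K equation gives K = -3*W - 68.
Solve -3*W - 68 = -50: W = (-50 + 68) / -3 = -6.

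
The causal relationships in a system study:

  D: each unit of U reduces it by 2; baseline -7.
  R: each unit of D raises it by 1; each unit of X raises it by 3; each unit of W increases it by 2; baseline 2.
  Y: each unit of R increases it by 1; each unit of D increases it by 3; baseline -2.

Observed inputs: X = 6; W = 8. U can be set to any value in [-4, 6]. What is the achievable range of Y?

Substituting into the R equation gives R = -2*U + 29.
This gives Y = -8*U + 6.
Linear in U, so extremes are at the endpoints: U = -4 gives Y = 38; U = 6 gives Y = -42.

-42 to 38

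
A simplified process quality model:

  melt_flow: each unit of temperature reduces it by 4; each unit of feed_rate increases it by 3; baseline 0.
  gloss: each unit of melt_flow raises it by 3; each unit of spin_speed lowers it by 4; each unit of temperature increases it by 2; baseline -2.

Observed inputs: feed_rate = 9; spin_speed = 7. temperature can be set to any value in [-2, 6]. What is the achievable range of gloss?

-9 to 71

Substituting into the melt_flow equation gives melt_flow = -4*temperature + 27.
This gives gloss = -10*temperature + 51.
Linear in temperature, so extremes are at the endpoints: temperature = -2 gives gloss = 71; temperature = 6 gives gloss = -9.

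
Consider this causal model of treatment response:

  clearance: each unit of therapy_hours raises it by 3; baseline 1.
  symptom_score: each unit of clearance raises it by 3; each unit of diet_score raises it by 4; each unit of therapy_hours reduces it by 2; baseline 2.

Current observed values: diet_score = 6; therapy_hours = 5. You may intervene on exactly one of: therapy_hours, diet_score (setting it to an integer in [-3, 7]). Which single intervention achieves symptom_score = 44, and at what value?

set diet_score = 1

Intervening on therapy_hours: symptom_score = 7*therapy_hours + 29. Reaching 44 requires therapy_hours = 15/7, not an integer.
Intervening on diet_score: with other inputs at their observed values, symptom_score = 4*diet_score + 40. Solving for 44 gives diet_score = 1, within [-3, 7].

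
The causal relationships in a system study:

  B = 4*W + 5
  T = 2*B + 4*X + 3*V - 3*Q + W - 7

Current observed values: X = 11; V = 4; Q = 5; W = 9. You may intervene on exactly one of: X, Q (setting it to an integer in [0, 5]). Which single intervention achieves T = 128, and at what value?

set Q = 4

Intervening on X: T = 4*X + 81. Reaching 128 requires X = 47/4, not an integer.
Intervening on Q: with other inputs at their observed values, T = -3*Q + 140. Solving for 128 gives Q = 4, within [0, 5].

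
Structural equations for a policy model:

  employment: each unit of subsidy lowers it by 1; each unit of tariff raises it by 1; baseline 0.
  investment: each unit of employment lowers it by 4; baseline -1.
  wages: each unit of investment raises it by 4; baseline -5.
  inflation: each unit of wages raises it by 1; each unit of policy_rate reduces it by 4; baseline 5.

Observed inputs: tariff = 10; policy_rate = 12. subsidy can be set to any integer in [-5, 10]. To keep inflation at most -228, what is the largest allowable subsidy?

subsidy = -1

Substituting into the employment equation gives employment = -subsidy + 10.
So investment = 4*subsidy - 41.
Substituting into the wages equation gives wages = 16*subsidy - 169.
This gives inflation = 16*subsidy - 212.
Require 16*subsidy - 212 ≤ -228, so subsidy ≤ -1.
The largest integer in [-5, 10] satisfying this is -1.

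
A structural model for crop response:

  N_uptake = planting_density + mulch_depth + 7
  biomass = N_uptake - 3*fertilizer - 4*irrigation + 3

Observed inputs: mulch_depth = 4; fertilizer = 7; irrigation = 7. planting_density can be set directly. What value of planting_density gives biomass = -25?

planting_density = 10

Substituting into the N_uptake equation gives N_uptake = planting_density + 11.
Substituting into the biomass equation gives biomass = planting_density - 35.
Solve planting_density - 35 = -25: planting_density = (-25 + 35) / 1 = 10.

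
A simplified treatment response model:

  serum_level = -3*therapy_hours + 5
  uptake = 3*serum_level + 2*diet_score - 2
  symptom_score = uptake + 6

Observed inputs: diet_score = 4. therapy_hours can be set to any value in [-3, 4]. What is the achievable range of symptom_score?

Substituting into the uptake equation gives uptake = -9*therapy_hours + 21.
So symptom_score = -9*therapy_hours + 27.
Linear in therapy_hours, so extremes are at the endpoints: therapy_hours = -3 gives symptom_score = 54; therapy_hours = 4 gives symptom_score = -9.

-9 to 54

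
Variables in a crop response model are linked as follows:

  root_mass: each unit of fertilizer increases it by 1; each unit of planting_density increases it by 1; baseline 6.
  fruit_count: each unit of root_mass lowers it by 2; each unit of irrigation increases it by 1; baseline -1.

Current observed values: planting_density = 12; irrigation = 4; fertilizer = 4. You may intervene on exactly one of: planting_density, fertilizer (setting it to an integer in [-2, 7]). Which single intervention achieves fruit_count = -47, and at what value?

set fertilizer = 7

Intervening on planting_density: fruit_count = -2*planting_density - 17. Reaching -47 requires planting_density = 15, outside [-2, 7].
Intervening on fertilizer: with other inputs at their observed values, fruit_count = -2*fertilizer - 33. Solving for -47 gives fertilizer = 7, within [-2, 7].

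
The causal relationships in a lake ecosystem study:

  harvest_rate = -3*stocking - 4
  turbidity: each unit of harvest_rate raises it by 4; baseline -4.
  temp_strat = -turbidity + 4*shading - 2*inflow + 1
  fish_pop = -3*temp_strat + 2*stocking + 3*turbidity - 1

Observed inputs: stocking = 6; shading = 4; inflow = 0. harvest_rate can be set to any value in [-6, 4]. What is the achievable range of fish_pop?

Intervening on harvest_rate fixes its value directly, overriding its dependence on stocking.
Substituting into the temp_strat equation gives temp_strat = -4*harvest_rate + 21.
fish_pop becomes 24*harvest_rate - 64.
Linear in harvest_rate, so extremes are at the endpoints: harvest_rate = -6 gives fish_pop = -208; harvest_rate = 4 gives fish_pop = 32.

-208 to 32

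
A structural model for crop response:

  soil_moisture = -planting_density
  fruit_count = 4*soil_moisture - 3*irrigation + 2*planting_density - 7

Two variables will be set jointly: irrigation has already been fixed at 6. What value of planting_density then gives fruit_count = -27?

planting_density = 1

With irrigation held at 6:
Substituting into the fruit_count equation gives fruit_count = -2*planting_density - 25.
Solve -2*planting_density - 25 = -27: planting_density = (-27 + 25) / -2 = 1.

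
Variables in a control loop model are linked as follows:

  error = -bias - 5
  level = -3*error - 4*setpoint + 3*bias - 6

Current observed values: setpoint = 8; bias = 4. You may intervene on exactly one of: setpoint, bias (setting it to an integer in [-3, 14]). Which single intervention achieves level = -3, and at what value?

Intervening on setpoint: with other inputs at their observed values, level = -4*setpoint + 33. Solving for -3 gives setpoint = 9, within [-3, 14].
Intervening on bias: level = 6*bias - 23. Reaching -3 requires bias = 10/3, not an integer.

set setpoint = 9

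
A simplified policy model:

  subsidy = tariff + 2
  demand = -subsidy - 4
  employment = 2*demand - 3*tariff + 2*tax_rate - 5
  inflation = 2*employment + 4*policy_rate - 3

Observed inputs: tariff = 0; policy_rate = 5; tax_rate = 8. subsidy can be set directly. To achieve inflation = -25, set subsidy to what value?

subsidy = 12

Intervening on subsidy fixes its value directly, overriding its dependence on tariff.
Substituting into the employment equation gives employment = -2*subsidy + 3.
inflation becomes -4*subsidy + 23.
Solve -4*subsidy + 23 = -25: subsidy = (-25 - 23) / -4 = 12.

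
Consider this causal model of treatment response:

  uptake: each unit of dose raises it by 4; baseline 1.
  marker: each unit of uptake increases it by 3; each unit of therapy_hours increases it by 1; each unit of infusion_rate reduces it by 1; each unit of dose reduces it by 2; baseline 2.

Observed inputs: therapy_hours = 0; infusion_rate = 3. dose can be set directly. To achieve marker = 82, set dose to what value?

Substituting into the marker equation gives marker = 10*dose + 2.
Solve 10*dose + 2 = 82: dose = (82 - 2) / 10 = 8.

dose = 8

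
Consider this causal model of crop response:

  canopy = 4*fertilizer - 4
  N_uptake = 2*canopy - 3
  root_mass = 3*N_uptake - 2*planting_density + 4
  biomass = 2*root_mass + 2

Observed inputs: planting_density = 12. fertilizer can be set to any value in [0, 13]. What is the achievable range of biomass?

Substituting into the N_uptake equation gives N_uptake = 8*fertilizer - 11.
Substituting into the root_mass equation gives root_mass = 24*fertilizer - 53.
This gives biomass = 48*fertilizer - 104.
Linear in fertilizer, so extremes are at the endpoints: fertilizer = 0 gives biomass = -104; fertilizer = 13 gives biomass = 520.

-104 to 520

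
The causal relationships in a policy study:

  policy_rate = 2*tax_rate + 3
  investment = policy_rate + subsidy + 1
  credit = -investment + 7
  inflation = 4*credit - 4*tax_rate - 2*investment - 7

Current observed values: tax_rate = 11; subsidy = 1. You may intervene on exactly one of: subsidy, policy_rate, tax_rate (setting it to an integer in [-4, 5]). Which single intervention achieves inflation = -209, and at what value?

Intervening on subsidy: with other inputs at their observed values, inflation = -6*subsidy - 179. Solving for -209 gives subsidy = 5, within [-4, 5].
Intervening on policy_rate: inflation = -6*policy_rate - 35. Reaching -209 requires policy_rate = 29, outside [-4, 5].
Intervening on tax_rate: inflation = -16*tax_rate - 9. Reaching -209 requires tax_rate = 25/2, not an integer.

set subsidy = 5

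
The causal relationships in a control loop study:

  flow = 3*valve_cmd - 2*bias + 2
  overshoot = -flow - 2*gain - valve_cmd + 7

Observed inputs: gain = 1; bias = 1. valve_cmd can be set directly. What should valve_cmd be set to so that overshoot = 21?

valve_cmd = -4

Substituting into the flow equation gives flow = 3*valve_cmd.
overshoot becomes -4*valve_cmd + 5.
Solve -4*valve_cmd + 5 = 21: valve_cmd = (21 - 5) / -4 = -4.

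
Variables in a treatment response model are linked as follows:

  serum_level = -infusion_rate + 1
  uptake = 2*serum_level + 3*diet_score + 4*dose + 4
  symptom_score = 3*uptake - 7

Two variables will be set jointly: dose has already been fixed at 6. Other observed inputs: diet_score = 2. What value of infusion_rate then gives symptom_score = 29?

infusion_rate = 12

With dose held at 6:
Substituting into the uptake equation gives uptake = -2*infusion_rate + 36.
Substituting into the symptom_score equation gives symptom_score = -6*infusion_rate + 101.
Solve -6*infusion_rate + 101 = 29: infusion_rate = (29 - 101) / -6 = 12.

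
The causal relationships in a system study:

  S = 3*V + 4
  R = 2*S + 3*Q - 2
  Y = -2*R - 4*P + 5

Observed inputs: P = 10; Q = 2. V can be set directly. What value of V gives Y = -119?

Substituting into the R equation gives R = 6*V + 12.
Substituting into the Y equation gives Y = -12*V - 59.
Solve -12*V - 59 = -119: V = (-119 + 59) / -12 = 5.

V = 5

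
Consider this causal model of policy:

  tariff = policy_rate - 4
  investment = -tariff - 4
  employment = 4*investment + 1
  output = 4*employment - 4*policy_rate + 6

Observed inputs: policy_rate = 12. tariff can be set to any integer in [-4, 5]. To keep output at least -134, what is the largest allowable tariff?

tariff = 2

Intervening on tariff fixes its value directly, overriding its dependence on policy_rate.
Substituting into the employment equation gives employment = -4*tariff - 15.
Substituting into the output equation gives output = -16*tariff - 102.
Require -16*tariff - 102 ≥ -134, so tariff ≤ 2.
The largest integer in [-4, 5] satisfying this is 2.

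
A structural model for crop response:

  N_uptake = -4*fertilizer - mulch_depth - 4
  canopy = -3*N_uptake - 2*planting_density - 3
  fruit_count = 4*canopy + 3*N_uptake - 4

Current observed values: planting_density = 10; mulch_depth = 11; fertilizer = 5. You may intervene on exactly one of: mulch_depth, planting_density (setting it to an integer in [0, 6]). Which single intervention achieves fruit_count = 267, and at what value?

set planting_density = 4

Intervening on mulch_depth: fruit_count = 9*mulch_depth + 120. Reaching 267 requires mulch_depth = 49/3, not an integer.
Intervening on planting_density: with other inputs at their observed values, fruit_count = -8*planting_density + 299. Solving for 267 gives planting_density = 4, within [0, 6].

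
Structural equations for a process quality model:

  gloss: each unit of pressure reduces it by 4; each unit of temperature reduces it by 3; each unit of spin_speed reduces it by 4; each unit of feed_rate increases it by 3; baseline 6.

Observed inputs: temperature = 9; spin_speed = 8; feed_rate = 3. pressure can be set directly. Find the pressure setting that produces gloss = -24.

Substituting into the gloss equation gives gloss = -4*pressure - 44.
Solve -4*pressure - 44 = -24: pressure = (-24 + 44) / -4 = -5.

pressure = -5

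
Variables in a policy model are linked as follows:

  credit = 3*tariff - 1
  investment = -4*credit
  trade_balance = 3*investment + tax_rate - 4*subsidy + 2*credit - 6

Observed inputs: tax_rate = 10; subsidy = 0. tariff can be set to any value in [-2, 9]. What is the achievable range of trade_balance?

-256 to 74

Substituting into the investment equation gives investment = -12*tariff + 4.
Substituting into the trade_balance equation gives trade_balance = -30*tariff + 14.
Linear in tariff, so extremes are at the endpoints: tariff = -2 gives trade_balance = 74; tariff = 9 gives trade_balance = -256.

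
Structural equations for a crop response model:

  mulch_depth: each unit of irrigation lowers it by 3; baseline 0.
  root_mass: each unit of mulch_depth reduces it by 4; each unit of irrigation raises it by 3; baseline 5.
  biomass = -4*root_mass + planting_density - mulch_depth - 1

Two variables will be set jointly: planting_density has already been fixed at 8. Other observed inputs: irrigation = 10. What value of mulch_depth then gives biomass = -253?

mulch_depth = -8

With planting_density held at 8:
Intervening on mulch_depth fixes its value directly, overriding its dependence on irrigation.
Substituting into the root_mass equation gives root_mass = -4*mulch_depth + 35.
biomass becomes 15*mulch_depth - 133.
Solve 15*mulch_depth - 133 = -253: mulch_depth = (-253 + 133) / 15 = -8.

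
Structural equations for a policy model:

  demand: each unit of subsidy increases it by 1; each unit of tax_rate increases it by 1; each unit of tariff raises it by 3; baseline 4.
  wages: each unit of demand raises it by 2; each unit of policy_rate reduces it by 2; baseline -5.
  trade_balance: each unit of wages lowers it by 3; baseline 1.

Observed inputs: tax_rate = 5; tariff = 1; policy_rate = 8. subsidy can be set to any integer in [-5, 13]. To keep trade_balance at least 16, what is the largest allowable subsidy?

Substituting into the demand equation gives demand = subsidy + 12.
Substituting into the wages equation gives wages = 2*subsidy + 3.
trade_balance becomes -6*subsidy - 8.
Require -6*subsidy - 8 ≥ 16, so subsidy ≤ -4.
The largest integer in [-5, 13] satisfying this is -4.

subsidy = -4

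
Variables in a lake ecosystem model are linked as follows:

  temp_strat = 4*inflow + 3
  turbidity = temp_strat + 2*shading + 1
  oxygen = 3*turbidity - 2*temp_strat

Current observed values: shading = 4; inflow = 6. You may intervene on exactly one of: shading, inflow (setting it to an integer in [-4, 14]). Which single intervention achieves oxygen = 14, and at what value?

set inflow = -4

Intervening on shading: oxygen = 6*shading + 30. Reaching 14 requires shading = -8/3, not an integer.
Intervening on inflow: with other inputs at their observed values, oxygen = 4*inflow + 30. Solving for 14 gives inflow = -4, within [-4, 14].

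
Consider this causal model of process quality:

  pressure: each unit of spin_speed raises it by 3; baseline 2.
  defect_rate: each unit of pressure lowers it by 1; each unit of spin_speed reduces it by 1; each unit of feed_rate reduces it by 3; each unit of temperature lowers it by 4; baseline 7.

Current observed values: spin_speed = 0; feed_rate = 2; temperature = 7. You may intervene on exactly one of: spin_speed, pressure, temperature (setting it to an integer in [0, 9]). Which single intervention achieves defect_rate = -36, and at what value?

Intervening on spin_speed: defect_rate = -4*spin_speed - 29. Reaching -36 requires spin_speed = 7/4, not an integer.
Intervening on pressure: with other inputs at their observed values, defect_rate = -pressure - 27. Solving for -36 gives pressure = 9, within [0, 9].
Intervening on temperature: defect_rate = -4*temperature - 1. Reaching -36 requires temperature = 35/4, not an integer.

set pressure = 9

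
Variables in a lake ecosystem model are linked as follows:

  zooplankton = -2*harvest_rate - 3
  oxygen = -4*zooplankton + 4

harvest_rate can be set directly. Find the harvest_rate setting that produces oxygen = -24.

Substituting into the oxygen equation gives oxygen = 8*harvest_rate + 16.
Solve 8*harvest_rate + 16 = -24: harvest_rate = (-24 - 16) / 8 = -5.

harvest_rate = -5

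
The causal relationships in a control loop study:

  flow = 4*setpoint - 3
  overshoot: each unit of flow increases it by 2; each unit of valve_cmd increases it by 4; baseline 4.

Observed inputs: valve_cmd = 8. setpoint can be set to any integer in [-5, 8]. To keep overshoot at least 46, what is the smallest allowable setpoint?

Substituting into the overshoot equation gives overshoot = 8*setpoint + 30.
Require 8*setpoint + 30 ≥ 46, so setpoint ≥ 2.
The smallest integer in [-5, 8] satisfying this is 2.

setpoint = 2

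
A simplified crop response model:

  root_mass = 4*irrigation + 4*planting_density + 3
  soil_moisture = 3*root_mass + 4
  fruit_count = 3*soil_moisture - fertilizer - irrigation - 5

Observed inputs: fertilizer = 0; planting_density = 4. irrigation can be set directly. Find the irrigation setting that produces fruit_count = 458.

irrigation = 8

Substituting into the root_mass equation gives root_mass = 4*irrigation + 19.
Substituting into the soil_moisture equation gives soil_moisture = 12*irrigation + 61.
fruit_count becomes 35*irrigation + 178.
Solve 35*irrigation + 178 = 458: irrigation = (458 - 178) / 35 = 8.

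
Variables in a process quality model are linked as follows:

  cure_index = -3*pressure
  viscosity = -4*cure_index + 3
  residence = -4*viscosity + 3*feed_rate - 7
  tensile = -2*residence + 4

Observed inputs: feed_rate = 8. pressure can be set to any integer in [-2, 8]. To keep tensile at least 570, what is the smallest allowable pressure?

Substituting into the viscosity equation gives viscosity = 12*pressure + 3.
residence becomes -48*pressure + 5.
So tensile = 96*pressure - 6.
Require 96*pressure - 6 ≥ 570, so pressure ≥ 6.
The smallest integer in [-2, 8] satisfying this is 6.

pressure = 6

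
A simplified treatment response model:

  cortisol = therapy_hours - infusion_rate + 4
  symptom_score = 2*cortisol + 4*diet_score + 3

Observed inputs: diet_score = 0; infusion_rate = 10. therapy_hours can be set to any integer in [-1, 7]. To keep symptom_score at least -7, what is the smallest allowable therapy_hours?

Substituting into the cortisol equation gives cortisol = therapy_hours - 6.
This gives symptom_score = 2*therapy_hours - 9.
Require 2*therapy_hours - 9 ≥ -7, so therapy_hours ≥ 1.
The smallest integer in [-1, 7] satisfying this is 1.

therapy_hours = 1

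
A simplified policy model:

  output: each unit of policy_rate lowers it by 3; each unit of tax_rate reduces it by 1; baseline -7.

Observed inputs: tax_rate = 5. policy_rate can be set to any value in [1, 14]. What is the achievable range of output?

-54 to -15

Substituting into the output equation gives output = -3*policy_rate - 12.
Linear in policy_rate, so extremes are at the endpoints: policy_rate = 1 gives output = -15; policy_rate = 14 gives output = -54.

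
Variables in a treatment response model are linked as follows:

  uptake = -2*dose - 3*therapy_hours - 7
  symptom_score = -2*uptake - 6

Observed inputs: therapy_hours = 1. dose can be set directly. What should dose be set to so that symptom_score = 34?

Substituting into the uptake equation gives uptake = -2*dose - 10.
symptom_score becomes 4*dose + 14.
Solve 4*dose + 14 = 34: dose = (34 - 14) / 4 = 5.

dose = 5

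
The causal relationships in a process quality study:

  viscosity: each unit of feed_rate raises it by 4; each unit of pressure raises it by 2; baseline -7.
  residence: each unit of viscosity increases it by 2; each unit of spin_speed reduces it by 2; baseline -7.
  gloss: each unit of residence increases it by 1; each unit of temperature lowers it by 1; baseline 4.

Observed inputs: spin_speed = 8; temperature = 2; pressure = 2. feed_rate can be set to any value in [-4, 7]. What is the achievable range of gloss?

-59 to 29

Substituting into the viscosity equation gives viscosity = 4*feed_rate - 3.
Substituting into the residence equation gives residence = 8*feed_rate - 29.
Substituting into the gloss equation gives gloss = 8*feed_rate - 27.
Linear in feed_rate, so extremes are at the endpoints: feed_rate = -4 gives gloss = -59; feed_rate = 7 gives gloss = 29.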